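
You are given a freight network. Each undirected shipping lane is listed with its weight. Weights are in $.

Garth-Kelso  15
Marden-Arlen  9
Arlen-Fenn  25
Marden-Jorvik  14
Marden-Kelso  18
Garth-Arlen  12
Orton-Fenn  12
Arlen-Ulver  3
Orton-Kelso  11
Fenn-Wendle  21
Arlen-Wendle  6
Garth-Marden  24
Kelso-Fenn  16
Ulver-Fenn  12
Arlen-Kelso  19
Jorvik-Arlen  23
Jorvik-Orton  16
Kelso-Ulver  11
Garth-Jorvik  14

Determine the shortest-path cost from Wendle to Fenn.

Shortest distances from Wendle:
Wendle: 0
Arlen: 6  (via Wendle)
Ulver: 9  (via Arlen)
Marden: 15  (via Arlen)
Garth: 18  (via Arlen)
Kelso: 20  (via Ulver)
Fenn: 21  (via Wendle)
Shortest route: Wendle–Fenn = $21.

$21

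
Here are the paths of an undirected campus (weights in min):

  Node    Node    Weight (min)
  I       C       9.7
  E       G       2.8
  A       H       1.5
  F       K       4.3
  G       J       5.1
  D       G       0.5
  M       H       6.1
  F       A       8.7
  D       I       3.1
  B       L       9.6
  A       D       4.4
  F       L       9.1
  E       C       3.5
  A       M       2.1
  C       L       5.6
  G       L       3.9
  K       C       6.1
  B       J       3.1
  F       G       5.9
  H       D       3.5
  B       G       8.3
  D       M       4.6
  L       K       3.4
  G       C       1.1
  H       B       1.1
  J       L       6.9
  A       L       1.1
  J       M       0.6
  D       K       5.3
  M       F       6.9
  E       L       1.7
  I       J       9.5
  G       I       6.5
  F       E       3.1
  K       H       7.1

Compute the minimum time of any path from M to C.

6.2 min

Candidate routes:
M–D–G–C: 4.6+0.5+1.1 = 6.2
M–J–G–C: 0.6+5.1+1.1 = 6.8
Cheapest is M–D–G–C at 6.2 min.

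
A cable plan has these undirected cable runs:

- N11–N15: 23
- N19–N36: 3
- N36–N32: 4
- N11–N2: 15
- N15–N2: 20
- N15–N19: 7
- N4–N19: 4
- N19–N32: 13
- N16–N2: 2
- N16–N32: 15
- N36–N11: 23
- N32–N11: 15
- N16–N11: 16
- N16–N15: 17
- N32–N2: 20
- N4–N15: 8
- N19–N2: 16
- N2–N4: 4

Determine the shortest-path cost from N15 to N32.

14

Enumerating some paths:
N15 - N4 - N19 - N36 - N32: 8+4+3+4 = 19
N15 - N19 - N36 - N32: 7+3+4 = 14
Cheapest is N15 - N19 - N36 - N32 at 14.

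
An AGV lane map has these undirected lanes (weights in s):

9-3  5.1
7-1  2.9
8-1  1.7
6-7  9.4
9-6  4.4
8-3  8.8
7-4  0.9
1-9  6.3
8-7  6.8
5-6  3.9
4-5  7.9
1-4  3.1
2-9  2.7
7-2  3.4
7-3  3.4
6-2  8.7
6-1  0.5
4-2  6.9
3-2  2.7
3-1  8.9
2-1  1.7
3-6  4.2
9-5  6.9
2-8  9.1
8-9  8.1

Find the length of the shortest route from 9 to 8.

6.1 s

Running Dijkstra from 9:
9: 0
2: 2.7  (via 9)
1: 4.4  (via 2)
6: 4.4  (via 9)
3: 5.1  (via 9)
7: 6.1  (via 2)
8: 6.1  (via 1)
Shortest route: 9–2–1–8 = 6.1 s.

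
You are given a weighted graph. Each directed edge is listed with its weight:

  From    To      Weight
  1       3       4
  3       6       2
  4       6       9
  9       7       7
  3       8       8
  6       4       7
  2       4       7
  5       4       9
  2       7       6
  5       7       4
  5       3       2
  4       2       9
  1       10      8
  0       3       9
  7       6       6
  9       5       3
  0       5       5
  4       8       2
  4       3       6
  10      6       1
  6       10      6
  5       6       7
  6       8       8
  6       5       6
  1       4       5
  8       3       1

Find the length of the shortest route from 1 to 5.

12

Shortest distances from 1:
1: 0
3: 4  (via 1)
4: 5  (via 1)
6: 6  (via 3)
8: 7  (via 4)
10: 8  (via 1)
5: 12  (via 6)
Shortest route: 1 → 3 → 6 → 5 = 12.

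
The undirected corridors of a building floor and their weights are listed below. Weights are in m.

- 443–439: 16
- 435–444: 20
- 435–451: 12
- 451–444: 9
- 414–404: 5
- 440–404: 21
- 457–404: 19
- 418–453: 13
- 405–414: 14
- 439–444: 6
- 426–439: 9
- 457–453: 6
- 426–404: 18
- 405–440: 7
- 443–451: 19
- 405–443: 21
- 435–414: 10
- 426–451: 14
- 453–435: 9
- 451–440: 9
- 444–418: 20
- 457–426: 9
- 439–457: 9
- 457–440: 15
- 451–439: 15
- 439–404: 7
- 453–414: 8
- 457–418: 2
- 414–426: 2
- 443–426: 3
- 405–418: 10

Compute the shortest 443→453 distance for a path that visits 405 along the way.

Best 443 to 405: 443 → 426 → 414 → 405 costing 19
Shortest 405→453: 405 → 418 → 457 → 453 = 18
Total via 405: 19 + 18 = 37 m.

37 m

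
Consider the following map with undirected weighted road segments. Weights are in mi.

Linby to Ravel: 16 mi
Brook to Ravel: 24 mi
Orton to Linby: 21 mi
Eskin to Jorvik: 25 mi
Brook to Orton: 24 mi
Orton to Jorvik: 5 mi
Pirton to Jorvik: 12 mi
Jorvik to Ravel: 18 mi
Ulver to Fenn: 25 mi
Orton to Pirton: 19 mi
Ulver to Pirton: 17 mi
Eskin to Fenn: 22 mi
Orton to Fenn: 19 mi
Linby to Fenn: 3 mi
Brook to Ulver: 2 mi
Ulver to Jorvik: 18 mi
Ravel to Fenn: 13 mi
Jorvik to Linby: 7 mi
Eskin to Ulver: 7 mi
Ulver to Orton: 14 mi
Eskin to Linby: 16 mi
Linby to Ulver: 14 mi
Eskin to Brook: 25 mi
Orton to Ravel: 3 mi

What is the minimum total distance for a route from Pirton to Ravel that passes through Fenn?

Shortest Pirton→Fenn: Pirton–Jorvik–Linby–Fenn = 22
Best Fenn to Ravel: Fenn–Ravel costing 13
Total via Fenn: 22 + 13 = 35 mi.

35 mi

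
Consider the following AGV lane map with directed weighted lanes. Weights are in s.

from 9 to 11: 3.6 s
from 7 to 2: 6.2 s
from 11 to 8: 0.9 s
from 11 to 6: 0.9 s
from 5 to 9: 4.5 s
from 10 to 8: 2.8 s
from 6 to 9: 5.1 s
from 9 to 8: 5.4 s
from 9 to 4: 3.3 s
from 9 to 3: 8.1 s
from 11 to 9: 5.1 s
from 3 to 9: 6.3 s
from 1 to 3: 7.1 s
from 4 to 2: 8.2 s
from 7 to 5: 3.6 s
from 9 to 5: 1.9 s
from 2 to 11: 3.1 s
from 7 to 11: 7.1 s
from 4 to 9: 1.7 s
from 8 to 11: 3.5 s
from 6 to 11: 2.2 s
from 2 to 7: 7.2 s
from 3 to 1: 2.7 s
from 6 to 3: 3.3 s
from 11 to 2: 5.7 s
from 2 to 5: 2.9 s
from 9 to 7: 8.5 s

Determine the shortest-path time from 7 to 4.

Enumerating some paths:
7 - 11 - 6 - 9 - 4: 7.1+0.9+5.1+3.3 = 16.4
7 - 5 - 9 - 4: 3.6+4.5+3.3 = 11.4
7 - 11 - 9 - 4: 7.1+5.1+3.3 = 15.5
The minimum is 11.4 s via 7 - 5 - 9 - 4.

11.4 s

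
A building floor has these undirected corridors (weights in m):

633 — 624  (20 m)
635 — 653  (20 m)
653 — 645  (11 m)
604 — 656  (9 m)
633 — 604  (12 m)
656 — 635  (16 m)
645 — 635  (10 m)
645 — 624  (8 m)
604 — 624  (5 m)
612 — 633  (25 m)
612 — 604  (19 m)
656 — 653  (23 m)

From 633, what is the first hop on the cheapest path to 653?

604

Compare a few routes:
633–604–656–653: 12+9+23 = 44
633–624–645–653: 20+8+11 = 39
633–604–624–645–635–653: 12+5+8+10+20 = 55
633–604–624–645–653: 12+5+8+11 = 36
Cheapest is 633–604–624–645–653 at 36 m.
So from 633 the first move is to 604.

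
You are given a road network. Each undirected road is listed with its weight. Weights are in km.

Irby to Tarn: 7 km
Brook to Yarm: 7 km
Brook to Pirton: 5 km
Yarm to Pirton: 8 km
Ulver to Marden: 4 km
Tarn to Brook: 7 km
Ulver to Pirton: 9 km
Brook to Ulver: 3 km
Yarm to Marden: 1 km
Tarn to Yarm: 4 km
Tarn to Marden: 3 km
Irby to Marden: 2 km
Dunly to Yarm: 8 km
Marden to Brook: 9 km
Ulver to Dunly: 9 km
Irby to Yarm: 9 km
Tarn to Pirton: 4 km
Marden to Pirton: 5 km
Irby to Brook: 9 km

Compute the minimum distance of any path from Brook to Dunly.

12 km

Enumerating some paths:
Brook–Ulver–Marden–Yarm–Dunly: 3+4+1+8 = 16
Brook–Yarm–Dunly: 7+8 = 15
Brook–Marden–Yarm–Dunly: 9+1+8 = 18
Brook–Ulver–Dunly: 3+9 = 12
The minimum is 12 km via Brook–Ulver–Dunly.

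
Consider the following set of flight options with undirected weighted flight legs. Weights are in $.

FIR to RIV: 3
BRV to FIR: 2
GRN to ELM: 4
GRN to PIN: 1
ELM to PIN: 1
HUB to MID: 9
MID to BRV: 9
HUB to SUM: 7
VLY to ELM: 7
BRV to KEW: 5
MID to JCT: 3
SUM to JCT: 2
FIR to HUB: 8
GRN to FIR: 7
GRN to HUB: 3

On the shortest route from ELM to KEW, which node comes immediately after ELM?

Enumerating some paths:
ELM–GRN–FIR–BRV–KEW: 4+7+2+5 = 18
ELM–PIN–GRN–FIR–BRV–KEW: 1+1+7+2+5 = 16
Cheapest is ELM–PIN–GRN–FIR–BRV–KEW at $16.
So from ELM the first move is to PIN.

PIN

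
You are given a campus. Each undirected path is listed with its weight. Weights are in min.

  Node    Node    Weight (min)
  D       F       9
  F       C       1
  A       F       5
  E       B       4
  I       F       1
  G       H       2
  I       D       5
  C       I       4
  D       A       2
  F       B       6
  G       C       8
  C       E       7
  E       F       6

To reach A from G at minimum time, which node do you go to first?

Candidate routes:
G - C - I - F - A: 8+4+1+5 = 18
G - C - F - A: 8+1+5 = 14
G - C - F - I - D - A: 8+1+1+5+2 = 17
G - C - I - D - A: 8+4+5+2 = 19
The minimum is 14 min via G - C - F - A.
So from G the first move is to C.

C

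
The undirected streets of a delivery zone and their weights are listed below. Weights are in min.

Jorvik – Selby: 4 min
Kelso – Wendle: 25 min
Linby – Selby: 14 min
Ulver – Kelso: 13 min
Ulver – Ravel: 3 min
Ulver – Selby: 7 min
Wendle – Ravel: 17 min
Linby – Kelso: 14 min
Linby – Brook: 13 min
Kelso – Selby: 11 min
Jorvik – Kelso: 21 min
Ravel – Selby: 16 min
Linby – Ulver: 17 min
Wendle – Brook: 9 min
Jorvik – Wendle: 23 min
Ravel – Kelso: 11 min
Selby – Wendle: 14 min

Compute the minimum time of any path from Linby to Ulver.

Enumerating some paths:
Linby → Ulver: 17 = 17
Linby → Kelso → Ulver: 14+13 = 27
Linby → Selby → Ulver: 14+7 = 21
The minimum is 17 min via Linby → Ulver.

17 min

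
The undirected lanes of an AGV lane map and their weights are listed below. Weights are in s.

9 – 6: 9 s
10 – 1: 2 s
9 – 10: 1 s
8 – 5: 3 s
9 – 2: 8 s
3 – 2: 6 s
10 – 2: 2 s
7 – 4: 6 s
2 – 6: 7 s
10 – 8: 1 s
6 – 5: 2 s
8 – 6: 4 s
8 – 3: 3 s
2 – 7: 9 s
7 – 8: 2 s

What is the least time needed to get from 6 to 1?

Running Dijkstra from 6:
6: 0
5: 2  (via 6)
8: 4  (via 6)
10: 5  (via 8)
7: 6  (via 8)
9: 6  (via 10)
1: 7  (via 10)
Shortest route: 6–8–10–1 = 7 s.

7 s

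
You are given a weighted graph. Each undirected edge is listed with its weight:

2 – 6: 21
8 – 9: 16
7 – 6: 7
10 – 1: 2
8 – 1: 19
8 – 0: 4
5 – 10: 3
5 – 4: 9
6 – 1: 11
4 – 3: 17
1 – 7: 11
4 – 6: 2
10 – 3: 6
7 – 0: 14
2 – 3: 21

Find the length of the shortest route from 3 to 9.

43

Enumerating some paths:
3 → 10 → 1 → 8 → 9: 6+2+19+16 = 43
3 → 10 → 1 → 6 → 7 → 0 → 8 → 9: 6+2+11+7+14+4+16 = 60
3 → 10 → 1 → 7 → 0 → 8 → 9: 6+2+11+14+4+16 = 53
Cheapest is 3 → 10 → 1 → 8 → 9 at 43.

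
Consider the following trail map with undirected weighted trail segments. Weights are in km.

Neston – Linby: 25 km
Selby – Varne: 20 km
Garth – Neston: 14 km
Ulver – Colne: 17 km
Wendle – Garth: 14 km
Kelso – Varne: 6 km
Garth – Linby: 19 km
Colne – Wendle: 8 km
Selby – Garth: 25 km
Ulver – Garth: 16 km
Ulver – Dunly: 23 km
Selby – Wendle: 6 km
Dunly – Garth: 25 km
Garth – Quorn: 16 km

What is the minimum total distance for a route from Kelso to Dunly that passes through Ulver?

80 km

Shortest Kelso→Ulver: Kelso–Varne–Selby–Wendle–Colne–Ulver = 57
Best Ulver to Dunly: Ulver–Dunly costing 23
Total via Ulver: 57 + 23 = 80 km.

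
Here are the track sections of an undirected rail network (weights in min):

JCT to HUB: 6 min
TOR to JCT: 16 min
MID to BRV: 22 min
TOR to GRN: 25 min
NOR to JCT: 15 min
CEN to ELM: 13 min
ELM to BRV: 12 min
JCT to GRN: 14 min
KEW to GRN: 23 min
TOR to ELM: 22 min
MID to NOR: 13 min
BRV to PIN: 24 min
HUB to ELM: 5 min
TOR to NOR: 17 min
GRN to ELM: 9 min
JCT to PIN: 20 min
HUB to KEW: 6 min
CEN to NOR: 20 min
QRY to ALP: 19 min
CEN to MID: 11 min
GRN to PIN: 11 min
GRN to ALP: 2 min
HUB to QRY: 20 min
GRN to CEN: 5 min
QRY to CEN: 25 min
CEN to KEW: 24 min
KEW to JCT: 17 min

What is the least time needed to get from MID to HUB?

Candidate routes:
MID - NOR - JCT - HUB: 13+15+6 = 34
MID - CEN - ELM - HUB: 11+13+5 = 29
MID - CEN - GRN - ELM - HUB: 11+5+9+5 = 30
MID - CEN - GRN - JCT - HUB: 11+5+14+6 = 36
The minimum is 29 min via MID - CEN - ELM - HUB.

29 min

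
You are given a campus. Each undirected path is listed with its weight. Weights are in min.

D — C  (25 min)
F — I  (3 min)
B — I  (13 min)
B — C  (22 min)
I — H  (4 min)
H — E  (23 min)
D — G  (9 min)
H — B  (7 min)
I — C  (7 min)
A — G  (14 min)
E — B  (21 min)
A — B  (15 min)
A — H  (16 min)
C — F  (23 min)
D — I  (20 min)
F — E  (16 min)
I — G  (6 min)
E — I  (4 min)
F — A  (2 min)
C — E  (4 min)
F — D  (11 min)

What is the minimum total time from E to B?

15 min

Candidate routes:
E–I–B: 4+13 = 17
E–I–H–B: 4+4+7 = 15
Cheapest is E–I–H–B at 15 min.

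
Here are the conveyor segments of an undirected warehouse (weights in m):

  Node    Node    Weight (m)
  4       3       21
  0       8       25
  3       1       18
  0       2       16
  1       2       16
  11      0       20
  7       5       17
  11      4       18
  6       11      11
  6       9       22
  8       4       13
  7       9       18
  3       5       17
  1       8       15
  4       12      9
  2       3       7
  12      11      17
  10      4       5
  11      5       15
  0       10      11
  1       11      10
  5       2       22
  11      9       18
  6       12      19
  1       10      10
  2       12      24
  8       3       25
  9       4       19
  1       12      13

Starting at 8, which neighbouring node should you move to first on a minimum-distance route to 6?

1

Enumerating some paths:
8 - 4 - 12 - 6: 13+9+19 = 41
8 - 1 - 11 - 6: 15+10+11 = 36
8 - 4 - 11 - 6: 13+18+11 = 42
Cheapest is 8 - 1 - 11 - 6 at 36 m.
So from 8 the first move is to 1.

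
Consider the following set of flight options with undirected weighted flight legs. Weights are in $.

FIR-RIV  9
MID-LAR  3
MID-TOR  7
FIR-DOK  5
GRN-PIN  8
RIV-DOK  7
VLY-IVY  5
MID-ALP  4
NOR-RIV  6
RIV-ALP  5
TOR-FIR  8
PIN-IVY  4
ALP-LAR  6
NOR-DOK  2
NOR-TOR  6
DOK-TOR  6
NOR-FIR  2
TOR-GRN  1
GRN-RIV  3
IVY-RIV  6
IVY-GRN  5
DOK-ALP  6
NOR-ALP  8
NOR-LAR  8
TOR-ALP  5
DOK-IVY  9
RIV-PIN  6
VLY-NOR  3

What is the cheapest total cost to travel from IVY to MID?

Compare a few routes:
IVY - GRN - TOR - MID: 5+1+7 = 13
IVY - RIV - ALP - MID: 6+5+4 = 15
IVY - GRN - RIV - ALP - MID: 5+3+5+4 = 17
IVY - GRN - TOR - ALP - MID: 5+1+5+4 = 15
The minimum is $13 via IVY - GRN - TOR - MID.

$13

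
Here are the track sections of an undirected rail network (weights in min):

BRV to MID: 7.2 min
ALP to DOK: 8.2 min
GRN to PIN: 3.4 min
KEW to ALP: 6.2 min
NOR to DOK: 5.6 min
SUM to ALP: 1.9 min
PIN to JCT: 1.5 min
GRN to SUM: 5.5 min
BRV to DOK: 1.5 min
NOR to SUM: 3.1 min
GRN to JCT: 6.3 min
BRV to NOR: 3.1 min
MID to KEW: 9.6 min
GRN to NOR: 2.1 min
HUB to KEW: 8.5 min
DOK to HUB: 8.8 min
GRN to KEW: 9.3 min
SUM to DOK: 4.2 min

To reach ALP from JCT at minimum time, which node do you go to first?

Compare a few routes:
JCT–GRN–NOR–SUM–ALP: 6.3+2.1+3.1+1.9 = 13.4
JCT–PIN–GRN–NOR–SUM–ALP: 1.5+3.4+2.1+3.1+1.9 = 12
JCT–GRN–SUM–ALP: 6.3+5.5+1.9 = 13.7
JCT–PIN–GRN–SUM–ALP: 1.5+3.4+5.5+1.9 = 12.3
Cheapest is JCT–PIN–GRN–NOR–SUM–ALP at 12 min.
So from JCT the first move is to PIN.

PIN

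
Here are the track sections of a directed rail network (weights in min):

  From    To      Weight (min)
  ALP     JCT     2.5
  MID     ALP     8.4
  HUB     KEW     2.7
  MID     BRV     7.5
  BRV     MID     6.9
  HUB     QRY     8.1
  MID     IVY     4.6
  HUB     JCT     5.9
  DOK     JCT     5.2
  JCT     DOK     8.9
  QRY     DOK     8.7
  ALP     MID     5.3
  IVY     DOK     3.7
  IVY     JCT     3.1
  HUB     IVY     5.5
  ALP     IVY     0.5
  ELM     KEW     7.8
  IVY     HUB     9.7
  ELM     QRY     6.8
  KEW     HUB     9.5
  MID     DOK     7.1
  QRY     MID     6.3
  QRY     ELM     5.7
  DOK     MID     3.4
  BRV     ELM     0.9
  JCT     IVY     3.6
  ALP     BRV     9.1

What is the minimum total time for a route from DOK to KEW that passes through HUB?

Shortest DOK→HUB: DOK → MID → IVY → HUB = 17.7
Best HUB to KEW: HUB → KEW costing 2.7
Total via HUB: 17.7 + 2.7 = 20.4 min.

20.4 min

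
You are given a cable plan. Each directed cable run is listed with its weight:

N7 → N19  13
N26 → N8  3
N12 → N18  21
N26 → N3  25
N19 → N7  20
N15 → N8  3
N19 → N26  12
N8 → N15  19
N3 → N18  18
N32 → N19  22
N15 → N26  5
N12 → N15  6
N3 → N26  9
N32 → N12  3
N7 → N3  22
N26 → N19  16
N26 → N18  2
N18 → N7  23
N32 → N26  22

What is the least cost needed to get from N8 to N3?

49

Settle nodes by increasing distance from N8:
N8: 0
N15: 19  (via N8)
N26: 24  (via N15)
N18: 26  (via N26)
N19: 40  (via N26)
N3: 49  (via N26)
Shortest route: N8–N15–N26–N3 = 49.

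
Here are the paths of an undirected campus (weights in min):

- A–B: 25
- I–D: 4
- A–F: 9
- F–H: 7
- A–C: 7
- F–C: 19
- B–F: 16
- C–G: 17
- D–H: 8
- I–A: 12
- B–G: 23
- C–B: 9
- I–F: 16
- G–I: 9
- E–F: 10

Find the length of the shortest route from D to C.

Candidate routes:
D - I - A - C: 4+12+7 = 23
D - I - G - C: 4+9+17 = 30
The minimum is 23 min via D - I - A - C.

23 min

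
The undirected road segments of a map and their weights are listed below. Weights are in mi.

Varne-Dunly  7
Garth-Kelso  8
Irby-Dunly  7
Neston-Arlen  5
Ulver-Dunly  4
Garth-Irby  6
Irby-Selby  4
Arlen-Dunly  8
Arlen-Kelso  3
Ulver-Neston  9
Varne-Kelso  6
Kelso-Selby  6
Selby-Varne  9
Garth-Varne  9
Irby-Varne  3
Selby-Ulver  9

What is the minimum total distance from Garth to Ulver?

17 mi

Enumerating some paths:
Garth - Irby - Selby - Ulver: 6+4+9 = 19
Garth - Varne - Dunly - Ulver: 9+7+4 = 20
Garth - Irby - Dunly - Ulver: 6+7+4 = 17
The minimum is 17 mi via Garth - Irby - Dunly - Ulver.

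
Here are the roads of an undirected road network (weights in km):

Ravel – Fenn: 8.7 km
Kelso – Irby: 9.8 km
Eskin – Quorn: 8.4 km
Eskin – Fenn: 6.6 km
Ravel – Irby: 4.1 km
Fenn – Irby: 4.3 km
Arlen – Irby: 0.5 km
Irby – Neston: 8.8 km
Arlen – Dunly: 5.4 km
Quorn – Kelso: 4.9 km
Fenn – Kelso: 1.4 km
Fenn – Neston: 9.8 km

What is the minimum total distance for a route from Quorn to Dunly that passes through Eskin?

Best Quorn to Eskin: Quorn → Eskin costing 8.4
Best Eskin to Dunly: Eskin → Fenn → Irby → Arlen → Dunly costing 16.8
Total via Eskin: 8.4 + 16.8 = 25.2 km.

25.2 km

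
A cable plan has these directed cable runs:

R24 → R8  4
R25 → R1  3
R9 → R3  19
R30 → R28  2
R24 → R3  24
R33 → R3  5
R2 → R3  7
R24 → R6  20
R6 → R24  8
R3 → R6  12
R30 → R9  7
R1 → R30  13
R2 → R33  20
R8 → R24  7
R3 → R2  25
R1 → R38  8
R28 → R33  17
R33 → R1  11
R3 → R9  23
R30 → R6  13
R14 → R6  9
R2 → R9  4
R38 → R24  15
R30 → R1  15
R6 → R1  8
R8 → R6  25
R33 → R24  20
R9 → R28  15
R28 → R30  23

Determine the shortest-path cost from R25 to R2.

Settle nodes by increasing distance from R25:
R25: 0
R1: 3  (via R25)
R38: 11  (via R1)
R30: 16  (via R1)
R28: 18  (via R30)
R9: 23  (via R30)
R24: 26  (via R38)
R6: 29  (via R30)
R8: 30  (via R24)
R33: 35  (via R28)
R3: 40  (via R33)
R2: 65  (via R3)
Shortest route: R25–R1–R30–R28–R33–R3–R2 = 65.

65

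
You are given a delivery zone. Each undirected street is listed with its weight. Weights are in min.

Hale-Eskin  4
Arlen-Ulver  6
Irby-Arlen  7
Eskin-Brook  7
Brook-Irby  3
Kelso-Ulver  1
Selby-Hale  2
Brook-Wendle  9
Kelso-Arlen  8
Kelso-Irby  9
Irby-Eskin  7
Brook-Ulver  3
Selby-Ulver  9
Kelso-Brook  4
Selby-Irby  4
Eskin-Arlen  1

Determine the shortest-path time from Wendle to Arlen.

Compare a few routes:
Wendle → Brook → Irby → Arlen: 9+3+7 = 19
Wendle → Brook → Eskin → Arlen: 9+7+1 = 17
Wendle → Brook → Ulver → Arlen: 9+3+6 = 18
Cheapest is Wendle → Brook → Eskin → Arlen at 17 min.

17 min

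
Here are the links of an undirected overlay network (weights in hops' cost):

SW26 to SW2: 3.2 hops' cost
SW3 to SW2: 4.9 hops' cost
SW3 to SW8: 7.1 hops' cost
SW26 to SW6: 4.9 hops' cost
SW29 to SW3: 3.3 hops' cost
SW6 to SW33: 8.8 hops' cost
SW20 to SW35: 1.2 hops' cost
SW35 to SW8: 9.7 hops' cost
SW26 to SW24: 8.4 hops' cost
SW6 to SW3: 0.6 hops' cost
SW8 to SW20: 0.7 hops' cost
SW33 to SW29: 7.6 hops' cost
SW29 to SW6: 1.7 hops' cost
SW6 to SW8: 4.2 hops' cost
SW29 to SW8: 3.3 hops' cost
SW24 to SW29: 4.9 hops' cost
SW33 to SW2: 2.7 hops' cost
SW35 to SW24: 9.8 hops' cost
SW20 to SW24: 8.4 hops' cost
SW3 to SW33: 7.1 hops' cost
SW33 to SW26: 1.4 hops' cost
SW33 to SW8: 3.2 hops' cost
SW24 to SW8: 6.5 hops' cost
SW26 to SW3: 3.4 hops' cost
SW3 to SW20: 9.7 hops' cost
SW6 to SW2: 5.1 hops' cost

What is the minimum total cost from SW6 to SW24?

6.6 hops' cost

Running Dijkstra from SW6:
SW6: 0
SW3: 0.6  (via SW6)
SW29: 1.7  (via SW6)
SW26: 4  (via SW3)
SW8: 4.2  (via SW6)
SW20: 4.9  (via SW8)
SW2: 5.1  (via SW6)
SW33: 5.4  (via SW26)
SW35: 6.1  (via SW20)
SW24: 6.6  (via SW29)
Shortest route: SW6–SW29–SW24 = 6.6 hops' cost.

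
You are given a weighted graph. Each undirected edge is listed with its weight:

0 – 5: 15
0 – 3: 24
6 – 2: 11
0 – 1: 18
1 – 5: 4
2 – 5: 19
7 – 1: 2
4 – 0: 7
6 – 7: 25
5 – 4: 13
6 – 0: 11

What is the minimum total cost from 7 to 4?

Settle nodes by increasing distance from 7:
7: 0
1: 2  (via 7)
5: 6  (via 1)
4: 19  (via 5)
Shortest route: 7–1–5–4 = 19.

19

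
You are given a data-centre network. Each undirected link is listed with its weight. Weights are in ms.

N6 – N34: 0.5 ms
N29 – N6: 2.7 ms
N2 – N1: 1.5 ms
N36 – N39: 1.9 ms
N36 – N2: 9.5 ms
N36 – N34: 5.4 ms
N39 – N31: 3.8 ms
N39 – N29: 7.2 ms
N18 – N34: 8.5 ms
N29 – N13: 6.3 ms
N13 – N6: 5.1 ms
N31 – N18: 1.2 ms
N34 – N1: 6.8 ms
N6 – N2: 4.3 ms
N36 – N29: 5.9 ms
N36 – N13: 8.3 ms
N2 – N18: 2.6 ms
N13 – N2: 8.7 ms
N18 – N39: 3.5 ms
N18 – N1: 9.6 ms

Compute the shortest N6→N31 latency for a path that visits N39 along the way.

Shortest N6→N39: N6–N34–N36–N39 = 7.8
Shortest N39→N31: N39–N31 = 3.8
Total via N39: 7.8 + 3.8 = 11.6 ms.

11.6 ms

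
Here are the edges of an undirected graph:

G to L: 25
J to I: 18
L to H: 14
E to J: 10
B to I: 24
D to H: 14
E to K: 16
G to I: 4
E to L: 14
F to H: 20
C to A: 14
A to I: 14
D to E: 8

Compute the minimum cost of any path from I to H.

43

Candidate routes:
I–J–E–D–H: 18+10+8+14 = 50
I–J–E–L–H: 18+10+14+14 = 56
I–G–L–H: 4+25+14 = 43
Cheapest is I–G–L–H at 43.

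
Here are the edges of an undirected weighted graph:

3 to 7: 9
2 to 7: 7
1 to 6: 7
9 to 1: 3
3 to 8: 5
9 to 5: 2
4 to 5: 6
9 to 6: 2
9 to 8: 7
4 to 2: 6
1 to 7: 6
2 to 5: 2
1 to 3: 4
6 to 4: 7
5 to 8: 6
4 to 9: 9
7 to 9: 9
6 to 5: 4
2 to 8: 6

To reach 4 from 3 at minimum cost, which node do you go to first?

1

Enumerating some paths:
3 - 1 - 9 - 6 - 4: 4+3+2+7 = 16
3 - 1 - 9 - 5 - 4: 4+3+2+6 = 15
3 - 1 - 9 - 4: 4+3+9 = 16
3 - 1 - 9 - 5 - 2 - 4: 4+3+2+2+6 = 17
Cheapest is 3 - 1 - 9 - 5 - 4 at 15.
So from 3 the first move is to 1.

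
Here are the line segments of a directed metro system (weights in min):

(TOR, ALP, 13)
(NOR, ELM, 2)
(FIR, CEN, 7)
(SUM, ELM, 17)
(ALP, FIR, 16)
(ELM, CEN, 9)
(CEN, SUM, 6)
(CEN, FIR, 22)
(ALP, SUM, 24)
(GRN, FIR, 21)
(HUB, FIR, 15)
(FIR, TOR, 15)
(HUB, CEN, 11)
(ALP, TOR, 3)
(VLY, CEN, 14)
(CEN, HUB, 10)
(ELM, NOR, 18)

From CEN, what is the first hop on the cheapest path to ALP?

FIR

Enumerating some paths:
CEN - HUB - FIR - TOR - ALP: 10+15+15+13 = 53
CEN - FIR - TOR - ALP: 22+15+13 = 50
The minimum is 50 min via CEN - FIR - TOR - ALP.
So from CEN the first move is to FIR.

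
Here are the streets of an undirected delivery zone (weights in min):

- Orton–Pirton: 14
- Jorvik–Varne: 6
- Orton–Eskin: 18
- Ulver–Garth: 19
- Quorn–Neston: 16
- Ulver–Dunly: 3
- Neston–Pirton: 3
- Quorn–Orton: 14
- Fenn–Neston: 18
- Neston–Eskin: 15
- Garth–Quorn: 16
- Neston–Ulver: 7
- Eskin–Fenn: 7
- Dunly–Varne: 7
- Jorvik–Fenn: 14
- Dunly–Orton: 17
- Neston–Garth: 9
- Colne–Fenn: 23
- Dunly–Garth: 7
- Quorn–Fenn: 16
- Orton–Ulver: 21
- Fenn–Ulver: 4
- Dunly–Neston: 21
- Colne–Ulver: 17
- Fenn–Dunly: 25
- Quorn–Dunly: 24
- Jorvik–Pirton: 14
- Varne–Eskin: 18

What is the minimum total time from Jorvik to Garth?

Enumerating some paths:
Jorvik–Pirton–Neston–Garth: 14+3+9 = 26
Jorvik–Varne–Dunly–Garth: 6+7+7 = 20
Cheapest is Jorvik–Varne–Dunly–Garth at 20 min.

20 min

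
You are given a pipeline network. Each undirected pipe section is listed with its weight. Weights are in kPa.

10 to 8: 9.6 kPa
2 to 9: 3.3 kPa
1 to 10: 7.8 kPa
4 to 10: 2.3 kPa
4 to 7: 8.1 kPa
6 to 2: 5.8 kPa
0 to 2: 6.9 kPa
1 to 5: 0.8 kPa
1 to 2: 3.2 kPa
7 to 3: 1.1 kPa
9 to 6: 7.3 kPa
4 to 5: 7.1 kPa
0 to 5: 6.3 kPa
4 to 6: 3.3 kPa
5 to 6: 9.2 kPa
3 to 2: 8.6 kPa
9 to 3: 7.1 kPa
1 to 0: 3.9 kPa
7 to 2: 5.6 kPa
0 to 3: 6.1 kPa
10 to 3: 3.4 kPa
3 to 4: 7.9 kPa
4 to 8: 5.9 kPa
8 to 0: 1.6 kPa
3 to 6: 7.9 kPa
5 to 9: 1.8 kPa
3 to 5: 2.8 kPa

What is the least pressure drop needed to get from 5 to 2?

4 kPa

Running Dijkstra from 5:
5: 0
1: 0.8  (via 5)
9: 1.8  (via 5)
3: 2.8  (via 5)
7: 3.9  (via 3)
2: 4  (via 1)
Shortest route: 5–1–2 = 4 kPa.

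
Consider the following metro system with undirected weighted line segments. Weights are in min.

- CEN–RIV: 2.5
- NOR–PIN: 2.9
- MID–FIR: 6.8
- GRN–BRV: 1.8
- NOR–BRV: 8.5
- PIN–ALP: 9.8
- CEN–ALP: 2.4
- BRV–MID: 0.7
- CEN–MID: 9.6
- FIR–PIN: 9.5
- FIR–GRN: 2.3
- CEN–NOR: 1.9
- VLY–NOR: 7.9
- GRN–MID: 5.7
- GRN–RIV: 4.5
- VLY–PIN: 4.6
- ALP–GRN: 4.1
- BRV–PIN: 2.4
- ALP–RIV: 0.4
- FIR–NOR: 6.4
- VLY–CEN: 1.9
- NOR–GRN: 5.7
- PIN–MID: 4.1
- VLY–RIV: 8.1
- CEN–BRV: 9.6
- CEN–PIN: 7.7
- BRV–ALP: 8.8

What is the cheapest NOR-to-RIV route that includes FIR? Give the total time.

Best NOR to FIR: NOR → FIR costing 6.4
Shortest FIR→RIV: FIR → GRN → RIV = 6.8
Total via FIR: 6.4 + 6.8 = 13.2 min.

13.2 min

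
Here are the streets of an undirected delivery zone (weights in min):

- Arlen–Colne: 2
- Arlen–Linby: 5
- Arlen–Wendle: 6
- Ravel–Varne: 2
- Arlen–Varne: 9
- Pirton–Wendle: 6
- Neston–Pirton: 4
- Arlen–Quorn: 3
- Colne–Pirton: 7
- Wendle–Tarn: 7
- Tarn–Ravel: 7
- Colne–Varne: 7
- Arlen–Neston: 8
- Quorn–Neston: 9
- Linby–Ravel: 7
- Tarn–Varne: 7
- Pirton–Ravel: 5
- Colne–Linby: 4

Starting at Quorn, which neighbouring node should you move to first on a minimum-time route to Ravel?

Compare a few routes:
Quorn - Arlen - Colne - Linby - Ravel: 3+2+4+7 = 16
Quorn - Arlen - Varne - Ravel: 3+9+2 = 14
Quorn - Arlen - Linby - Ravel: 3+5+7 = 15
Cheapest is Quorn - Arlen - Varne - Ravel at 14 min.
So from Quorn the first move is to Arlen.

Arlen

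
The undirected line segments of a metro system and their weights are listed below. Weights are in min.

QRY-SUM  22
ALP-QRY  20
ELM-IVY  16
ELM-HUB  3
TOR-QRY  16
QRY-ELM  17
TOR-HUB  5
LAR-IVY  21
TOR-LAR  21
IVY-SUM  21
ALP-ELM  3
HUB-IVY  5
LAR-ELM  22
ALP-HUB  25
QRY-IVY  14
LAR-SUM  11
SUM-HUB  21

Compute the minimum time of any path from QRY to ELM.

Candidate routes:
QRY–IVY–HUB–ELM: 14+5+3 = 22
QRY–ELM: 17 = 17
Cheapest is QRY–ELM at 17 min.

17 min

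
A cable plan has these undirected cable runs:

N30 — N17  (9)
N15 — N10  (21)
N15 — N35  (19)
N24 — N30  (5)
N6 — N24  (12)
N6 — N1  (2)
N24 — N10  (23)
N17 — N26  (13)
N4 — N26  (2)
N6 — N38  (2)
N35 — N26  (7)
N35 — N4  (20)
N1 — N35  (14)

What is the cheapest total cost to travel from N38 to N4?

Settle nodes by increasing distance from N38:
N38: 0
N6: 2  (via N38)
N1: 4  (via N6)
N24: 14  (via N6)
N35: 18  (via N1)
N30: 19  (via N24)
N26: 25  (via N35)
N4: 27  (via N26)
Shortest route: N38 → N6 → N1 → N35 → N26 → N4 = 27.

27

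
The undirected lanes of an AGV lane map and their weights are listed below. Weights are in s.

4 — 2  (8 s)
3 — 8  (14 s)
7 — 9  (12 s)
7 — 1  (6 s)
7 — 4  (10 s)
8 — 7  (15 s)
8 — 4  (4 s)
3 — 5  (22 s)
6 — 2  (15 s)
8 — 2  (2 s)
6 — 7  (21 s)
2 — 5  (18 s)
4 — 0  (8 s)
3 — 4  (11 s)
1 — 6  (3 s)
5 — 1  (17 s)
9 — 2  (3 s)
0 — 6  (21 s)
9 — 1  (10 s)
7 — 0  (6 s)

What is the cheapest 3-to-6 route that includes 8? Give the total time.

31 s

Shortest 3→8: 3–8 = 14
Shortest 8→6: 8–2–6 = 17
Total via 8: 14 + 17 = 31 s.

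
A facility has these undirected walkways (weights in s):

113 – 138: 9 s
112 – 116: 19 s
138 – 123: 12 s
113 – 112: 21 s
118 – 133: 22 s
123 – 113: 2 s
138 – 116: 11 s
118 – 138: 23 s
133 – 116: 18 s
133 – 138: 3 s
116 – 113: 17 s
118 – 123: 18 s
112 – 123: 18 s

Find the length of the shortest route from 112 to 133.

Enumerating some paths:
112–123–138–133: 18+12+3 = 33
112–123–113–138–133: 18+2+9+3 = 32
Cheapest is 112–123–113–138–133 at 32 s.

32 s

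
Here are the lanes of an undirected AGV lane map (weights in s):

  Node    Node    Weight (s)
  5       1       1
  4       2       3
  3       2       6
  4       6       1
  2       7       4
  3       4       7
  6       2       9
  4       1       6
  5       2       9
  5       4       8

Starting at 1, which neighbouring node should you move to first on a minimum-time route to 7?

Candidate routes:
1–4–2–7: 6+3+4 = 13
1–5–2–7: 1+9+4 = 14
Cheapest is 1–4–2–7 at 13 s.
So from 1 the first move is to 4.

4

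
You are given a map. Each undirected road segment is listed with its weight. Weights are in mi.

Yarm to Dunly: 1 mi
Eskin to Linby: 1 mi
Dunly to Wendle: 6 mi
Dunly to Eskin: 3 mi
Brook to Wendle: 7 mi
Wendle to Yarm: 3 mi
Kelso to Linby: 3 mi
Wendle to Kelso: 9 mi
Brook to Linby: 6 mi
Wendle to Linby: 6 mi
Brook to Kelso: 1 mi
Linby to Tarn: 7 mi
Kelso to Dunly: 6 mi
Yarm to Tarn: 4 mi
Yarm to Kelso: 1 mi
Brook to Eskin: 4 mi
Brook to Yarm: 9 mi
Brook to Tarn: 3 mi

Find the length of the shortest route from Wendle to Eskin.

Compare a few routes:
Wendle–Yarm–Kelso–Brook–Eskin: 3+1+1+4 = 9
Wendle–Yarm–Dunly–Eskin: 3+1+3 = 7
Wendle–Yarm–Kelso–Linby–Eskin: 3+1+3+1 = 8
The minimum is 7 mi via Wendle–Yarm–Dunly–Eskin.

7 mi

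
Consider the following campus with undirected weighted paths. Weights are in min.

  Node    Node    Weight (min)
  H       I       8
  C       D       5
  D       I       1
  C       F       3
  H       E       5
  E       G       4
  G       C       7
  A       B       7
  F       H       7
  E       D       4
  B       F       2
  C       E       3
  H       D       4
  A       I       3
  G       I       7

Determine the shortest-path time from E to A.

8 min

Settle nodes by increasing distance from E:
E: 0
C: 3  (via E)
D: 4  (via E)
G: 4  (via E)
H: 5  (via E)
I: 5  (via D)
F: 6  (via C)
A: 8  (via I)
Shortest route: E–D–I–A = 8 min.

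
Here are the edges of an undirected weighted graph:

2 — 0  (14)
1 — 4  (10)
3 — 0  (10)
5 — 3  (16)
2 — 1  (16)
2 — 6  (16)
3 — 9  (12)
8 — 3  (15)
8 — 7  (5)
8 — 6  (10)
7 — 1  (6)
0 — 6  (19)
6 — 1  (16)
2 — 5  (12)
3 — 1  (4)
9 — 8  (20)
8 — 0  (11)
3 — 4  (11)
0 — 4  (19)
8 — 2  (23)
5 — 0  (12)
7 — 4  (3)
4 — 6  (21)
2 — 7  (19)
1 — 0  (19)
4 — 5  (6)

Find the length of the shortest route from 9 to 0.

Candidate routes:
9–8–0: 20+11 = 31
9–3–0: 12+10 = 22
Cheapest is 9–3–0 at 22.

22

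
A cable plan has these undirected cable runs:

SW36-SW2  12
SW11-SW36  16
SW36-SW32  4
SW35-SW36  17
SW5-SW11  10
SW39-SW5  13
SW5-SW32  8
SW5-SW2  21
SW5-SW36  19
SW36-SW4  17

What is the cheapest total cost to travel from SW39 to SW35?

42

Settle nodes by increasing distance from SW39:
SW39: 0
SW5: 13  (via SW39)
SW32: 21  (via SW5)
SW11: 23  (via SW5)
SW36: 25  (via SW32)
SW2: 34  (via SW5)
SW35: 42  (via SW36)
Shortest route: SW39 → SW5 → SW32 → SW36 → SW35 = 42.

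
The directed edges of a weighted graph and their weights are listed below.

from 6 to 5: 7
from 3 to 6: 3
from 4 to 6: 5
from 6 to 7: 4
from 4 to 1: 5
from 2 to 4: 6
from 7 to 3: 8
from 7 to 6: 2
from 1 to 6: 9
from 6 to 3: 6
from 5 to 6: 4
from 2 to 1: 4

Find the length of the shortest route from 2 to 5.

18

Compare a few routes:
2 - 4 - 6 - 5: 6+5+7 = 18
2 - 1 - 6 - 5: 4+9+7 = 20
Cheapest is 2 - 4 - 6 - 5 at 18.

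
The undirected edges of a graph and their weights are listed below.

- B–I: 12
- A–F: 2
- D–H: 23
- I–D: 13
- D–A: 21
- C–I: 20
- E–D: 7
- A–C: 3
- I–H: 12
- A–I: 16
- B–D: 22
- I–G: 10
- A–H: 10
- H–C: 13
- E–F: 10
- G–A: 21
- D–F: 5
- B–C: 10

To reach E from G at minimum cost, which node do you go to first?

Enumerating some paths:
G - A - F - E: 21+2+10 = 33
G - I - D - E: 10+13+7 = 30
G - A - F - D - E: 21+2+5+7 = 35
G - I - D - F - E: 10+13+5+10 = 38
Cheapest is G - I - D - E at 30.
So from G the first move is to I.

I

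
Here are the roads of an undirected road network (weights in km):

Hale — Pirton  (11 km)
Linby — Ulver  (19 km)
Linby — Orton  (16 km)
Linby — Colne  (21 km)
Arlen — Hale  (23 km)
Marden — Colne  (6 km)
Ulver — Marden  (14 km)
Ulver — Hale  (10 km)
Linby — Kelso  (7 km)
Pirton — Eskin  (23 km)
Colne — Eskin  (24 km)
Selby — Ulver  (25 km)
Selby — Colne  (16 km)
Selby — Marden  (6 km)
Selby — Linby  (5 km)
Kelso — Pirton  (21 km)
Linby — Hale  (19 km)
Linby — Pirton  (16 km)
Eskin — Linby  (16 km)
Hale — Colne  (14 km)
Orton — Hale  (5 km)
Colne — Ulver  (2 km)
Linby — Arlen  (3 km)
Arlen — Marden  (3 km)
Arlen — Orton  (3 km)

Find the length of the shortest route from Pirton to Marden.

22 km

Enumerating some paths:
Pirton–Linby–Selby–Marden: 16+5+6 = 27
Pirton–Linby–Arlen–Marden: 16+3+3 = 22
The minimum is 22 km via Pirton–Linby–Arlen–Marden.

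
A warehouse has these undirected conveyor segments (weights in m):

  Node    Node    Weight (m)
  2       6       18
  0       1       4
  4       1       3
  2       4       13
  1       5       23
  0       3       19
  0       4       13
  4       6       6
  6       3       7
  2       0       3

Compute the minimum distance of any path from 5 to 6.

Settle nodes by increasing distance from 5:
5: 0
1: 23  (via 5)
4: 26  (via 1)
0: 27  (via 1)
2: 30  (via 0)
6: 32  (via 4)
Shortest route: 5–1–4–6 = 32 m.

32 m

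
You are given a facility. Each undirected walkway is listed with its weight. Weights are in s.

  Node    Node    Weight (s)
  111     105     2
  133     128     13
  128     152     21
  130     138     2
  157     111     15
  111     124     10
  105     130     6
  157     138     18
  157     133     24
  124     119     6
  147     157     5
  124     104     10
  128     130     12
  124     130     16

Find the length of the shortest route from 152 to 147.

Shortest distances from 152:
152: 0
128: 21  (via 152)
130: 33  (via 128)
133: 34  (via 128)
138: 35  (via 130)
105: 39  (via 130)
111: 41  (via 105)
124: 49  (via 130)
157: 53  (via 138)
119: 55  (via 124)
147: 58  (via 157)
Shortest route: 152–128–130–138–157–147 = 58 s.

58 s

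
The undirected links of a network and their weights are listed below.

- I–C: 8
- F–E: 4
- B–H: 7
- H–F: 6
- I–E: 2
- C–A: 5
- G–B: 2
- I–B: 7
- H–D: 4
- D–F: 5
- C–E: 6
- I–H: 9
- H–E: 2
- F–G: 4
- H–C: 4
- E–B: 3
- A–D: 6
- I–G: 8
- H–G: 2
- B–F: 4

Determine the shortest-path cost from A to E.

Settle nodes by increasing distance from A:
A: 0
C: 5  (via A)
D: 6  (via A)
H: 9  (via C)
E: 11  (via C)
Shortest route: A → C → E = 11.

11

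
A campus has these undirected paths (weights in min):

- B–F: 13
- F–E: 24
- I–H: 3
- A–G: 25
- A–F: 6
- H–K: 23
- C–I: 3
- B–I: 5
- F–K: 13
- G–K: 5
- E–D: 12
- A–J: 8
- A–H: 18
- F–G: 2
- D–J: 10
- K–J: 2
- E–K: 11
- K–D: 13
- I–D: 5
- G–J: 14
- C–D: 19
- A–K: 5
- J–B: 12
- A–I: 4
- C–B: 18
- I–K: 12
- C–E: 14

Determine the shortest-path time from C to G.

15 min

Running Dijkstra from C:
C: 0
I: 3  (via C)
H: 6  (via I)
A: 7  (via I)
B: 8  (via I)
D: 8  (via I)
K: 12  (via A)
F: 13  (via A)
E: 14  (via C)
J: 14  (via K)
G: 15  (via F)
Shortest route: C → I → A → F → G = 15 min.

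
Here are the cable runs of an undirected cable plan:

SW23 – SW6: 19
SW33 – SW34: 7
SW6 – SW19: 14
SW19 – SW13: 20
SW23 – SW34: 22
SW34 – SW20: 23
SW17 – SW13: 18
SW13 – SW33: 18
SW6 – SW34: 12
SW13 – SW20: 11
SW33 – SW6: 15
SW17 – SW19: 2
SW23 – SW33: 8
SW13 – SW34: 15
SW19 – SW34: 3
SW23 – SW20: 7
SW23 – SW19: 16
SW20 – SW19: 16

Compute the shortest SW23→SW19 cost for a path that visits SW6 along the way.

33

Shortest SW23→SW6: SW23 → SW6 = 19
Best SW6 to SW19: SW6 → SW19 costing 14
Total via SW6: 19 + 14 = 33.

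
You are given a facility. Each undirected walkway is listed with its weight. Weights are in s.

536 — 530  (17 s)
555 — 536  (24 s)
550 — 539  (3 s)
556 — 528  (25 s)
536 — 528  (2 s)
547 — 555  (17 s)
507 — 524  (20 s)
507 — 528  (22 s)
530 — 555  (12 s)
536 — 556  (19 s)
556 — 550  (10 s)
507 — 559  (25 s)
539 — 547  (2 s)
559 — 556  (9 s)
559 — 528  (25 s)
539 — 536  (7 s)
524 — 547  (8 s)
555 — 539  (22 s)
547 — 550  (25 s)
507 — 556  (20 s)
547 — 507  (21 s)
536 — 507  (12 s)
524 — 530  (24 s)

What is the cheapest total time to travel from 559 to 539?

Running Dijkstra from 559:
559: 0
556: 9  (via 559)
550: 19  (via 556)
539: 22  (via 550)
Shortest route: 559–556–550–539 = 22 s.

22 s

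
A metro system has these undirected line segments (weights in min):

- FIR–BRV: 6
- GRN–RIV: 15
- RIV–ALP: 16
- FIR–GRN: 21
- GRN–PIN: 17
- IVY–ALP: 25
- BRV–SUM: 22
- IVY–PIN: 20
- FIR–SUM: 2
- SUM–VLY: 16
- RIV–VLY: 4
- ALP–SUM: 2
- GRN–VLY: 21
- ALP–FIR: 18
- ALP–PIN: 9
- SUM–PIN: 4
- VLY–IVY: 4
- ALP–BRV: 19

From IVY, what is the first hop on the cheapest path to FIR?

VLY

Candidate routes:
IVY - VLY - RIV - ALP - SUM - FIR: 4+4+16+2+2 = 28
IVY - PIN - SUM - FIR: 20+4+2 = 26
IVY - VLY - SUM - FIR: 4+16+2 = 22
The minimum is 22 min via IVY - VLY - SUM - FIR.
So from IVY the first move is to VLY.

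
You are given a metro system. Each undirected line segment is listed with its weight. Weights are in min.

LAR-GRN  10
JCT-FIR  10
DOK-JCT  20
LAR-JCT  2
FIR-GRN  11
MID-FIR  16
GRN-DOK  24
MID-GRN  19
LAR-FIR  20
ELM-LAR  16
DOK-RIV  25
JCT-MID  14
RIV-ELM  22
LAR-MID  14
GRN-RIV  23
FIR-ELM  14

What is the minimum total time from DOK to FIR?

Settle nodes by increasing distance from DOK:
DOK: 0
JCT: 20  (via DOK)
LAR: 22  (via JCT)
GRN: 24  (via DOK)
RIV: 25  (via DOK)
FIR: 30  (via JCT)
Shortest route: DOK → JCT → FIR = 30 min.

30 min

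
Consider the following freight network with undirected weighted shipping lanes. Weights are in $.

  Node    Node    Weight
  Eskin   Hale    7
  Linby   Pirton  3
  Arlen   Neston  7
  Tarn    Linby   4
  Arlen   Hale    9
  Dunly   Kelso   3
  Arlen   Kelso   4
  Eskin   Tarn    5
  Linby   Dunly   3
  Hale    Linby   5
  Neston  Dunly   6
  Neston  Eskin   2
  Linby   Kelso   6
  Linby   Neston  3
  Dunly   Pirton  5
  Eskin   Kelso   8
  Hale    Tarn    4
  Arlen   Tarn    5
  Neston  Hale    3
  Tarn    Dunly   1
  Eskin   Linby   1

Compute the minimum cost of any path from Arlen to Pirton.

Compare a few routes:
Arlen–Tarn–Dunly–Linby–Pirton: 5+1+3+3 = 12
Arlen–Kelso–Dunly–Pirton: 4+3+5 = 12
Arlen–Tarn–Dunly–Pirton: 5+1+5 = 11
Arlen–Tarn–Linby–Pirton: 5+4+3 = 12
Cheapest is Arlen–Tarn–Dunly–Pirton at $11.

$11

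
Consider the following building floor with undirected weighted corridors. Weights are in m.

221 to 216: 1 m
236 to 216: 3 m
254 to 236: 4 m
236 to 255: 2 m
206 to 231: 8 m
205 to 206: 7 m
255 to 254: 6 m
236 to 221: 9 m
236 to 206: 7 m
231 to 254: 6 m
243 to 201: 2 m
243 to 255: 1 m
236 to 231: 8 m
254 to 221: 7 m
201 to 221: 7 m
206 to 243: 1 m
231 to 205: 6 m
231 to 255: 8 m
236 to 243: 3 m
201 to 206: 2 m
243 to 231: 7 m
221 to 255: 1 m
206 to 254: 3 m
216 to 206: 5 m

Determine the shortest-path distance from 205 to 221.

Shortest distances from 205:
205: 0
231: 6  (via 205)
206: 7  (via 205)
243: 8  (via 206)
201: 9  (via 206)
255: 9  (via 243)
221: 10  (via 255)
Shortest route: 205–206–243–255–221 = 10 m.

10 m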